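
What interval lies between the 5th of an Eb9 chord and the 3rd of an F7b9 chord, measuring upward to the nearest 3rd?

major 7th

Eb9 has Bb as its 5th, and F7b9 has A as its 3rd.
Counting 7 letters and 11 half steps from Bb gives a major seventh.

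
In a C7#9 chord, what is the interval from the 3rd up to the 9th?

major 7th

C7#9 (C dominant seventh sharp nine): C–E–G–B♭–D♯.
The 3rd is E and the 9th is D♯.
E up to D♯ spans 7 letter names and 11 semitones — a major seventh.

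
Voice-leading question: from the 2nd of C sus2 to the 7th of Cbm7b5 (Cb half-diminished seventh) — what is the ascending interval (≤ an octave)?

C sus2 has D as its 2nd, and Cbm7b5 (Cb half-diminished seventh) has Bbb as its 7th.
6 letter names make it a sixth; at 7 semitones (a whole step narrower than major) the quality is diminished.

diminished 6th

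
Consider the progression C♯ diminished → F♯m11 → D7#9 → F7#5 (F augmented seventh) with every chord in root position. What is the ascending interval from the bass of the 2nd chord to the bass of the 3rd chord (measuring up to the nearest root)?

The roots are F♯ and D.
From F♯ to D: 8 semitones over a sixth = minor.

m6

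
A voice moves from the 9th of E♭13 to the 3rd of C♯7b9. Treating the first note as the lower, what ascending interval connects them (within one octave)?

E♭13 has F as its 9th, and C♯7b9 has E♯ as its 3rd.
From F to E♯: 12 semitones over a seventh = augmented.

A7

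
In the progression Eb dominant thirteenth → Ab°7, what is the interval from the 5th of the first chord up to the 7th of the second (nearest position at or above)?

Eb dominant thirteenth has Bb as its 5th, and Ab°7 has Gbb as its 7th.
From Bb to Gbb: 7 semitones over a sixth = diminished.

diminished sixth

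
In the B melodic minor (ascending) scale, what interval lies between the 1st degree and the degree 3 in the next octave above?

B melodic minor: B C# D E F# G# A#.
So we need the interval from B up to D.
10 letter names make it a tenth; at 15 semitones (a half step narrower than major) the quality is minor.

m10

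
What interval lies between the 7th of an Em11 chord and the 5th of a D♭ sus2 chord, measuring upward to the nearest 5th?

diminished fifth

Em11 has D as its 7th, and D♭ sus2 has A♭ as its 5th.
5 letter names make it a fifth; at 6 semitones (a half step narrower than perfect) the quality is diminished.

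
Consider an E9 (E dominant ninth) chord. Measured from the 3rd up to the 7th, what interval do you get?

E9 is spelled E-G#-B-D-F#.
So we need the interval from G# up to D.
5 letter names make it a fifth; at 6 semitones (a half step narrower than perfect) the quality is diminished.
That tritone between 3rd and 7th is what gives the dominant seventh its pull toward resolution.

diminished fifth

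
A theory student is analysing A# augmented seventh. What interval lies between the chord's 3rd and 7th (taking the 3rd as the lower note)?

The chord tones of A#+7 (A# augmented seventh) are A#-C##-E##-G#.
That puts C## below G#.
C## up to G# is 6 semitones, a half step narrower than a perfect fifth, so the interval is diminished.

d5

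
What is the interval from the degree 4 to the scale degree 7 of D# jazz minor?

The scale runs D# E# F# G# A# B# C##.
That puts G# below C##.
4 letter names make it a fourth; at 6 semitones (a half step wider than perfect) the quality is augmented.

augmented 4th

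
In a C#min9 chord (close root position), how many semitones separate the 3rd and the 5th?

C#min9 is spelled C# E G# B D#.
E to G# is a major third: 4 semitones.

4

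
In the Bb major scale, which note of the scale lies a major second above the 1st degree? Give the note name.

C

The scale is Bb C D Eb F G A.
The 1st degree is Bb; a major second above that is C — scale degree 2.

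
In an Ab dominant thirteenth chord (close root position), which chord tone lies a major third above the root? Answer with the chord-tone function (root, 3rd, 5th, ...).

Spelling the chord: Ab, C, Eb, Gb, Bb, F.
The root is Ab. A major third above Ab is C.
C is the chord's 3rd.

3rd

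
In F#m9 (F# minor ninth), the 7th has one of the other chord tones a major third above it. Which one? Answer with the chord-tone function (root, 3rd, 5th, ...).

9th

Spelling the chord: F#–A–C#–E–G#.
The 7th is E. A major third above E is G#.
G# is the chord's 9th.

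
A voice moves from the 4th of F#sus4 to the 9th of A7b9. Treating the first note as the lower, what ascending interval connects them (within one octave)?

diminished octave

F#sus4 has B as its 4th, and A7b9 has Bb as its 9th.
8 letter names make it an octave; at 11 semitones (a half step narrower than perfect) the quality is diminished.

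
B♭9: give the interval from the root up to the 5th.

perfect fifth

The chord tones of B♭9 (B♭ dominant ninth) are B♭-D-F-A♭-C.
That puts B♭ below F.
From B♭ to F is 7 semitones, exactly the perfect fifth.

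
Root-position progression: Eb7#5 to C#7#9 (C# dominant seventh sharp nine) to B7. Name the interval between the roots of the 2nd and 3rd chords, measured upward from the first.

m7

The roots are C# and B.
From C# to B: 10 semitones over a seventh = minor.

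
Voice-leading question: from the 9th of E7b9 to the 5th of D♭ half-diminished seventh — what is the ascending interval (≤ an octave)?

diminished third

The 9th of E7b9 is F; the 5th of D♭ half-diminished seventh is A𝄫.
F up to A𝄫 is 2 semitones, a whole step narrower than a major third, so the interval is diminished.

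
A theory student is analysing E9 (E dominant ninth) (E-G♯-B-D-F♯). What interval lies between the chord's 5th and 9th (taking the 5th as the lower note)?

5th = B; 9th = F♯.
From B to F♯ is 7 semitones, exactly the perfect fifth.

perfect 5th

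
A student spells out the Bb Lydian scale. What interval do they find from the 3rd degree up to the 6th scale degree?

Spelling the Bb Lydian scale: Bb C D E F G A.
So we need the interval from D up to G.
D up to G spans 4 letter names and 5 semitones — a perfect fourth.

perfect 4th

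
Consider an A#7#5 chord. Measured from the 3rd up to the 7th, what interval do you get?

diminished 5th

The chord tones of A#7#5 (A# augmented seventh) are A#, C##, E##, G#.
3rd = C##; 7th = G#.
From C## to G#: 6 semitones over a fifth = diminished.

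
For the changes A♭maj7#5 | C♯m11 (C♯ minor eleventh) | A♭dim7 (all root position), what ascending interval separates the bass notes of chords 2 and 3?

diminished sixth

The roots are C♯ and A♭.
6 letter names make it a sixth; at 7 semitones (a whole step narrower than major) the quality is diminished.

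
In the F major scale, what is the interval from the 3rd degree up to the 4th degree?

Spelling the F major scale: F G A Bb C D E.
So we need the interval from A up to Bb.
From A to Bb: 1 semitone over a second = minor.

minor 2nd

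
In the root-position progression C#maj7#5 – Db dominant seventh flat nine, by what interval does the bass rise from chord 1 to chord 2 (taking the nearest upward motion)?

diminished second

The roots are C# and Db.
2 letter names make it a second; at 0 semitones (a whole step narrower than major) the quality is diminished.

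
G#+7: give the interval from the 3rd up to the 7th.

The chord tones of G# augmented seventh are G#–B#–D##–F#.
3rd = B#; 7th = F#.
From B# to F#: 6 semitones over a fifth = diminished.

diminished 5th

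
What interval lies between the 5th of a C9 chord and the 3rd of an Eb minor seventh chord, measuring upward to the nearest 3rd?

The 5th of C9 is G; the 3rd of Eb minor seventh is Gb.
8 letter names make it an octave; at 11 semitones (a half step narrower than perfect) the quality is diminished.

diminished octave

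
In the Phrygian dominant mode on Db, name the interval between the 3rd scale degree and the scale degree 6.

d4

Db phrygian dominant: Db Ebb F Gb Ab Bbb Cb.
So we need the interval from F up to Bbb.
4 letter names make it a fourth; at 4 semitones (a half step narrower than perfect) the quality is diminished.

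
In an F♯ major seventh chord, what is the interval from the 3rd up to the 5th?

F♯ major seventh: F♯ A♯ C♯ E♯.
The 3rd is A♯ and the 5th is C♯.
3 letter names make it a third; at 3 semitones (a half step narrower than major) the quality is minor.

minor third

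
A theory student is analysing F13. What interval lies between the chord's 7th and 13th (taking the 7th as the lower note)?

Spelling the chord: F, A, C, Eb, G, D.
That puts Eb below D.
From Eb to D is 11 semitones, exactly the major seventh.

major seventh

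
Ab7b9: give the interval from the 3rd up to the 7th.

Spelling the chord: Ab C Eb Gb Bbb.
The 3rd is C and the 7th is Gb.
C up to Gb is 6 semitones, a half step narrower than a perfect fifth, so the interval is diminished.
This 3–7 tritone is the characteristic tension at the heart of the dominant sound.

diminished fifth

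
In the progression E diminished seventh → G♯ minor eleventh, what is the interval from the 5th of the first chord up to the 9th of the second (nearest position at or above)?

augmented seventh

The 5th of E diminished seventh is B♭; the 9th of G♯ minor eleventh is A♯.
B♭ up to A♯ is 12 semitones, a half step wider than a major seventh, so the interval is augmented.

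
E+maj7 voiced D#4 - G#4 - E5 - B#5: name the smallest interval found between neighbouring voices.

perfect fourth

Adjacent intervals: D#4→G#4 = perfect fourth; G#4→E5 = minor sixth; E5→B#5 = augmented fifth.
The smallest is D#4 to G#4, a perfect fourth (5 semitones).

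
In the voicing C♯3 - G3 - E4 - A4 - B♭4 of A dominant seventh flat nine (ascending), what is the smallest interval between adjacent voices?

Adjacent intervals: C♯3→G3 = diminished fifth; G3→E4 = major sixth; E4→A4 = perfect fourth; A4→B♭4 = minor second.
The smallest is A4 to B♭4, a minor second (1 semitone).

minor second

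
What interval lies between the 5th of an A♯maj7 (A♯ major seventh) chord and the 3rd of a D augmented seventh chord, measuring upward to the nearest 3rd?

minor second

A♯maj7 (A♯ major seventh) has E♯ as its 5th, and D augmented seventh has F♯ as its 3rd.
E♯ up to F♯ is 1 semitone, a half step narrower than a major second, so the interval is minor.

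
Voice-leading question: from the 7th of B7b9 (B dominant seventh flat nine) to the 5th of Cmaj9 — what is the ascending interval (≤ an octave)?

m7

The 7th of B7b9 (B dominant seventh flat nine) is A; the 5th of Cmaj9 is G.
From A to G: 10 semitones over a seventh = minor.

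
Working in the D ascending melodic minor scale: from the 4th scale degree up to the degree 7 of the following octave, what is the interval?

The scale runs D E F G A B C#.
That puts G below C#.
11 letter names make it an eleventh; at 18 semitones (a half step wider than perfect) the quality is augmented.

augmented eleventh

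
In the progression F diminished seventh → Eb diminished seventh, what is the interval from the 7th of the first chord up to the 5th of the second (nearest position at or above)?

perfect fifth

F diminished seventh has Ebb as its 7th, and Eb diminished seventh has Bbb as its 5th.
Counting 5 letters and 7 half steps from Ebb gives a perfect fifth.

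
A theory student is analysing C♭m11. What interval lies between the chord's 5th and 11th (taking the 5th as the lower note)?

C♭ minor eleventh is spelled C♭, E𝄫, G♭, B𝄫, D♭, F♭.
So we need the interval from G♭ up to F♭.
From G♭ to F♭: 10 semitones over a seventh = minor.

minor seventh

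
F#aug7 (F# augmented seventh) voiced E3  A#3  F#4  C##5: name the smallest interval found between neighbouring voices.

augmented 4th

Adjacent intervals: E3→A#3 = augmented fourth; A#3→F#4 = minor sixth; F#4→C##5 = augmented fifth.
The smallest is E3 to A#3, an augmented fourth (6 semitones).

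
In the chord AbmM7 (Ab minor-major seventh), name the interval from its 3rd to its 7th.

The chord tones of Ab minor-major seventh are Ab-Cb-Eb-G.
The 3rd is Cb and the 7th is G.
Cb up to G is 8 semitones, a half step wider than a perfect fifth, so the interval is augmented.

augmented 5th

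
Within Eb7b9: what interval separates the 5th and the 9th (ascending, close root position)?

The chord tones of Eb7b9 (Eb dominant seventh flat nine) are Eb-G-Bb-Db-Fb.
5th = Bb; 9th = Fb.
5 letter names make it a fifth; at 6 semitones (a half step narrower than perfect) the quality is diminished.

d5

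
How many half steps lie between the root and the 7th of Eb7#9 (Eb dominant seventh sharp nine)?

10

Eb7#9 (Eb dominant seventh sharp nine): Eb–G–Bb–Db–F#.
Eb to Db is a minor seventh: 10 semitones.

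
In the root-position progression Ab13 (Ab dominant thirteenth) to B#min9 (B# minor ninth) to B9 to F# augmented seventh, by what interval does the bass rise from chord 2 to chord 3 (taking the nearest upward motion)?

diminished octave

The roots are B# and B.
B# up to B is 11 semitones, a half step narrower than a perfect octave, so the interval is diminished.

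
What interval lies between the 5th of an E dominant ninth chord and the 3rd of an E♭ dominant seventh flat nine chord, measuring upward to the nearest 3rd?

The 5th of E dominant ninth is B; the 3rd of E♭ dominant seventh flat nine is G.
B up to G is 8 semitones, a half step narrower than a major sixth, so the interval is minor.

minor sixth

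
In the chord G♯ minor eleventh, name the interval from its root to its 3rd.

G♯m11 (G♯ minor eleventh): G♯ B D♯ F♯ A♯ C♯.
Root = G♯; 3rd = B.
G♯ up to B is 3 semitones, a half step narrower than a major third, so the interval is minor.

minor third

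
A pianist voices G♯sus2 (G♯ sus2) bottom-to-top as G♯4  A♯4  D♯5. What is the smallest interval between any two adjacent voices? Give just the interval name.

Adjacent intervals: G♯4→A♯4 = major second; A♯4→D♯5 = perfect fourth.
The smallest is G♯4 to A♯4, a major second (2 semitones).

M2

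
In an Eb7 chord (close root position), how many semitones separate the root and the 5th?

7

Eb7 (Eb dominant seventh) is spelled Eb, G, Bb, Db.
Eb to Bb is a perfect fifth: 7 semitones.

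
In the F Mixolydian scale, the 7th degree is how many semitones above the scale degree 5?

3

The scale is F G A Bb C D Eb.
C up to Eb is a minor third — 3 semitones.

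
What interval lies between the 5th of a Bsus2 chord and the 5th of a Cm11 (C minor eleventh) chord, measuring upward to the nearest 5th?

minor 2nd

The 5th of Bsus2 is F#; the 5th of Cm11 (C minor eleventh) is G.
From F# to G: 1 semitone over a second = minor.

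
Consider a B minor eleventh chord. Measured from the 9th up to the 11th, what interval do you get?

minor 3rd

Bm11: B-D-F#-A-C#-E.
The 9th is C# and the 11th is E.
C# up to E is 3 semitones, a half step narrower than a major third, so the interval is minor.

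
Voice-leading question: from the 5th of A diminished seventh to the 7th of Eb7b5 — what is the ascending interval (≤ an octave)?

minor 7th

The 5th of A diminished seventh is Eb; the 7th of Eb7b5 is Db.
7 letter names make it a seventh; at 10 semitones (a half step narrower than major) the quality is minor.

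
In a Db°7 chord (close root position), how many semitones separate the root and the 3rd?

Db diminished seventh: Db–Fb–Abb–Cbb.
Db to Fb is a minor third: 3 semitones.

3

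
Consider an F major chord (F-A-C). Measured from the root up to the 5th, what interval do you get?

So we need the interval from F up to C.
From F to C is 7 semitones, exactly the perfect fifth.

perfect fifth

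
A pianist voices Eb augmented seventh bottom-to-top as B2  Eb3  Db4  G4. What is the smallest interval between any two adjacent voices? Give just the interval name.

diminished fourth

Adjacent intervals: B2→Eb3 = diminished fourth; Eb3→Db4 = minor seventh; Db4→G4 = augmented fourth.
The smallest is B2 to Eb3, a diminished fourth (4 semitones).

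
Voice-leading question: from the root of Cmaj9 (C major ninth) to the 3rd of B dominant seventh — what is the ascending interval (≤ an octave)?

The root of Cmaj9 (C major ninth) is C; the 3rd of B dominant seventh is D#.
2 letter names make it a second; at 3 semitones (a half step wider than major) the quality is augmented.

augmented 2nd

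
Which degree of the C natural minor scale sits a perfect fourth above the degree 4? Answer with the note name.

The scale is C D Eb F G Ab Bb.
The degree 4 is F; a perfect fourth above that is Bb — scale degree 7.

Bb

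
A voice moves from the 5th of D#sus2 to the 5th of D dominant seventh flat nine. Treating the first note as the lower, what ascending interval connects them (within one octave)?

diminished octave

The 5th of D#sus2 is A#; the 5th of D dominant seventh flat nine is A.
A# up to A is 11 semitones, a half step narrower than a perfect octave, so the interval is diminished.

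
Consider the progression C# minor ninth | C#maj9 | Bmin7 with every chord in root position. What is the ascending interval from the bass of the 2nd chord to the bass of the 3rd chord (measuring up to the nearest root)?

The roots are C# and B.
C# up to B is 10 semitones, a half step narrower than a major seventh, so the interval is minor.

m7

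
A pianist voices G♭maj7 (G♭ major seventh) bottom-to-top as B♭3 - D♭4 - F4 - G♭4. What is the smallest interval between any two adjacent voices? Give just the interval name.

m2

Adjacent intervals: B♭3→D♭4 = minor third; D♭4→F4 = major third; F4→G♭4 = minor second.
The smallest is F4 to G♭4, a minor second (1 semitone).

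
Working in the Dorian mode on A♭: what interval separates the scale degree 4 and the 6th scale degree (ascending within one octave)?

Spelling the Dorian mode on A♭: A♭ B♭ C♭ D♭ E♭ F G♭.
Scale degree 4 = D♭; scale degree 6 = F.
D♭ up to F spans 3 letter names and 4 semitones — a major third.

major 3rd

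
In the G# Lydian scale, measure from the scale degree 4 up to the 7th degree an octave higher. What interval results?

Spelling the G# Lydian scale: G# A# B# C## D# E# F##.
Scale degree 4 = C##; 7th degree (up an octave) = F##.
C## up to F## spans 11 letter names and 17 semitones — a perfect eleventh.

perfect 11th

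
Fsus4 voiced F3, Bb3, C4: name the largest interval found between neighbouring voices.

Adjacent intervals: F3→Bb3 = perfect fourth; Bb3→C4 = major second.
The largest is F3 to Bb3, a perfect fourth (5 semitones).

perfect 4th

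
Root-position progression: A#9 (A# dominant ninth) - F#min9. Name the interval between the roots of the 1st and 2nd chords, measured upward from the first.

The roots are A# and F#.
From A# to F#: 8 semitones over a sixth = minor.

minor sixth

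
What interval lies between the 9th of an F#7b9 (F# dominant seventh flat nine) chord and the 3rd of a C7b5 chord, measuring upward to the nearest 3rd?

The 9th of F#7b9 (F# dominant seventh flat nine) is G; the 3rd of C7b5 is E.
Counting 6 letters and 9 half steps from G gives a major sixth.

major sixth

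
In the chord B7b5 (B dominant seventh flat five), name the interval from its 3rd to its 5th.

diminished 3rd

B7b5 (B dominant seventh flat five) is spelled B-D#-F-A.
3rd = D#; 5th = F.
3 letter names make it a third; at 2 semitones (a whole step narrower than major) the quality is diminished.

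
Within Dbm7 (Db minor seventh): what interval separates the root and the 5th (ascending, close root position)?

Dbmin7 is spelled Db–Fb–Ab–Cb.
So we need the interval from Db up to Ab.
Counting 5 letters and 7 half steps from Db gives a perfect fifth.

P5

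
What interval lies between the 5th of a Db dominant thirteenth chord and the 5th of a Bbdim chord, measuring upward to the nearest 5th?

Db dominant thirteenth has Ab as its 5th, and Bbdim has Fb as its 5th.
6 letter names make it a sixth; at 8 semitones (a half step narrower than major) the quality is minor.

minor 6th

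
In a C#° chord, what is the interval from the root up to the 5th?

C#° is spelled C#–E–G.
That puts C# below G.
From C# to G: 6 semitones over a fifth = diminished.

diminished 5th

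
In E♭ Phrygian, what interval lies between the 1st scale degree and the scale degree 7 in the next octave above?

minor fourteenth

The scale runs E♭ F♭ G♭ A♭ B♭ C♭ D♭.
So we need the interval from E♭ up to D♭.
E♭ up to D♭ is 22 semitones, a half step narrower than a major fourteenth, so the interval is minor.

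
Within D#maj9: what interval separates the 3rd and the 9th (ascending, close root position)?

minor seventh

D#maj9 (D# major ninth): D# F## A# C## E#.
3rd = F##; 9th = E#.
From F## to E#: 10 semitones over a seventh = minor.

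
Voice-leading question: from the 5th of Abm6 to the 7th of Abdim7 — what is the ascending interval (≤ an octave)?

Abm6 has Eb as its 5th, and Abdim7 has Gbb as its 7th.
Eb up to Gbb is 2 semitones, a whole step narrower than a major third, so the interval is diminished.

d3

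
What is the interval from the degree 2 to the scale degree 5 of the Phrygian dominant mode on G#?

G# phrygian dominant: G# A B# C# D# E F#.
The degree 2 is A and the 5th scale degree is D#.
A up to D# is 6 semitones, a half step wider than a perfect fourth, so the interval is augmented.

augmented fourth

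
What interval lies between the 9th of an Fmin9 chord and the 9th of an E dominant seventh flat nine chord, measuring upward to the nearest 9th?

m7

Fmin9 has G as its 9th, and E dominant seventh flat nine has F as its 9th.
7 letter names make it a seventh; at 10 semitones (a half step narrower than major) the quality is minor.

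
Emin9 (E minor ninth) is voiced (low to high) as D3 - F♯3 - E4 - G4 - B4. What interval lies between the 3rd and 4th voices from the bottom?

Those voices are E4 and G4.
E up to G is 3 semitones, a half step narrower than a major third, so the interval is minor.

minor third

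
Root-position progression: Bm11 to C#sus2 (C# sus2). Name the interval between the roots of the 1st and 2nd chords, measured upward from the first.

major second

The roots are B and C#.
From B to C# is 2 semitones, exactly the major second.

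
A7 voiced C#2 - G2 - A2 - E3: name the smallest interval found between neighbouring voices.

Adjacent intervals: C#2→G2 = diminished fifth; G2→A2 = major second; A2→E3 = perfect fifth.
The smallest is G2 to A2, a major second (2 semitones).

major second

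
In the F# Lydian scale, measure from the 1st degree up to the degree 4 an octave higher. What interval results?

Spelling the F# Lydian scale: F# G# A# B# C# D# E#.
1st degree = F#; degree 4 (up an octave) = B#.
From F# to B#: 18 semitones over an eleventh = augmented.

augmented eleventh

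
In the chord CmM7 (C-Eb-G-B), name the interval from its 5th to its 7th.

major 3rd

So we need the interval from G up to B.
From G to B is 4 semitones, exactly the major third.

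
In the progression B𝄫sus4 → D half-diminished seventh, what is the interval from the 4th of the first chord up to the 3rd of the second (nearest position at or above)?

augmented second

The 4th of B𝄫sus4 is E𝄫; the 3rd of D half-diminished seventh is F.
2 letter names make it a second; at 3 semitones (a half step wider than major) the quality is augmented.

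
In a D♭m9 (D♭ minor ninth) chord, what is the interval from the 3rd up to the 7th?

perfect 5th

D♭min9: D♭ F♭ A♭ C♭ E♭.
The 3rd is F♭ and the 7th is C♭.
F♭ up to C♭ spans 5 letter names and 7 semitones — a perfect fifth.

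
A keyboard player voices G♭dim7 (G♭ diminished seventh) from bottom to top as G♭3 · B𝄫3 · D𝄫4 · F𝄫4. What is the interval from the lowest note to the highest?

The outer voices are G♭3 and F𝄫4.
G♭ up to F𝄫 is 9 semitones, a whole step narrower than a major seventh, so the interval is diminished.

diminished seventh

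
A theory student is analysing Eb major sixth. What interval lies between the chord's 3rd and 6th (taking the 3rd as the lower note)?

perfect fourth

The chord tones of Eb6 are Eb-G-Bb-C.
The 3rd is G and the 6th is C.
From G to C is 5 semitones, exactly the perfect fourth.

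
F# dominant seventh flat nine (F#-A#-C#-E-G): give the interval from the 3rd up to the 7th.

That puts A# below E.
From A# to E: 6 semitones over a fifth = diminished.

diminished fifth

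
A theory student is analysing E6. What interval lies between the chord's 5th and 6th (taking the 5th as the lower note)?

major second

E6 (E major sixth) is spelled E–G♯–B–C♯.
5th = B; 6th = C♯.
B up to C♯ spans 2 letter names and 2 semitones — a major second.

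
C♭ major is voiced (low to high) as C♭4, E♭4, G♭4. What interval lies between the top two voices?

Those voices are E♭4 and G♭4.
E♭ up to G♭ is 3 semitones, a half step narrower than a major third, so the interval is minor.

minor 3rd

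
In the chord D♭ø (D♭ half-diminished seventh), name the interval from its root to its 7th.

D♭ half-diminished seventh is spelled D♭-F♭-A𝄫-C♭.
That puts D♭ below C♭.
From D♭ to C♭: 10 semitones over a seventh = minor.

minor seventh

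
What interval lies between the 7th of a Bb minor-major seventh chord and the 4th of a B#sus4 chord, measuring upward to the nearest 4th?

augmented fifth

The 7th of Bb minor-major seventh is A; the 4th of B#sus4 is E#.
5 letter names make it a fifth; at 8 semitones (a half step wider than perfect) the quality is augmented.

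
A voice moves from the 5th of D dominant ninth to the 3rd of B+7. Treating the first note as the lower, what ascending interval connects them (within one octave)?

augmented fourth

The 5th of D dominant ninth is A; the 3rd of B+7 is D#.
From A to D#: 6 semitones over a fourth = augmented.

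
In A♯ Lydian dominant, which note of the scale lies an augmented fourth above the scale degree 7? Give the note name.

The scale is A♯ B♯ C𝄪 D𝄪 E♯ F𝄪 G♯.
The scale degree 7 is G♯; an augmented fourth above that is C𝄪 — scale degree 3.

C##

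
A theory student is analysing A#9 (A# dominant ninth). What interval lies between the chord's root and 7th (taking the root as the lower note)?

minor seventh

Spelling the chord: A#, C##, E#, G#, B#.
That puts A# below G#.
From A# to G#: 10 semitones over a seventh = minor.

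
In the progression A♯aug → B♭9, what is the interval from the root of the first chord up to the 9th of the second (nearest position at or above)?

A♯aug has A♯ as its root, and B♭9 has C as its 9th.
3 letter names make it a third; at 2 semitones (a whole step narrower than major) the quality is diminished.

diminished 3rd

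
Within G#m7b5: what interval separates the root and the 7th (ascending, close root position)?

minor seventh

G#ø7: G# B D F#.
So we need the interval from G# up to F#.
G# up to F# is 10 semitones, a half step narrower than a major seventh, so the interval is minor.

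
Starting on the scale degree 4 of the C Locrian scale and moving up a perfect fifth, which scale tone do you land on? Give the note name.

The scale is C Db Eb F Gb Ab Bb.
The scale degree 4 is F; a perfect fifth above that is C — scale degree 1.

C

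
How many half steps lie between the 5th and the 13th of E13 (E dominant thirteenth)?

14

E dominant thirteenth is spelled E G# B D F# C#.
B to C# is a major ninth: 14 semitones.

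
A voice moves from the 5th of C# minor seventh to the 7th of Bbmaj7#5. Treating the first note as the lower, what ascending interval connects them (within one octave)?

The 5th of C# minor seventh is G#; the 7th of Bbmaj7#5 is A.
G# up to A is 1 semitone, a half step narrower than a major second, so the interval is minor.

minor second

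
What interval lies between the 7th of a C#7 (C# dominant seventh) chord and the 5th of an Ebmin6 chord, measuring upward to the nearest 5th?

The 7th of C#7 (C# dominant seventh) is B; the 5th of Ebmin6 is Bb.
8 letter names make it an octave; at 11 semitones (a half step narrower than perfect) the quality is diminished.

diminished octave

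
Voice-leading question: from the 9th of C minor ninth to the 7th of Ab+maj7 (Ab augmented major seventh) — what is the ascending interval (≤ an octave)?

perfect fourth

C minor ninth has D as its 9th, and Ab+maj7 (Ab augmented major seventh) has G as its 7th.
Counting 4 letters and 5 half steps from D gives a perfect fourth.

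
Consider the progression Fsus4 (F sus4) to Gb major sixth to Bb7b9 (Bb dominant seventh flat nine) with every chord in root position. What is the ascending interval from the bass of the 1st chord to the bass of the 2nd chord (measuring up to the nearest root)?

The roots are F and Gb.
From F to Gb: 1 semitone over a second = minor.

minor second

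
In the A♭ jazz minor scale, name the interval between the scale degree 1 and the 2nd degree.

major 2nd

Spelling the A♭ jazz minor scale: A♭ B♭ C♭ D♭ E♭ F G.
Scale degree 1 = A♭; degree 2 = B♭.
Counting 2 letters and 2 half steps from A♭ gives a major second.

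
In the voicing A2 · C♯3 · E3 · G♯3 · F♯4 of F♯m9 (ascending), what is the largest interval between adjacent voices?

Adjacent intervals: A2→C♯3 = major third; C♯3→E3 = minor third; E3→G♯3 = major third; G♯3→F♯4 = minor seventh.
The largest is G♯3 to F♯4, a minor seventh (10 semitones).

minor seventh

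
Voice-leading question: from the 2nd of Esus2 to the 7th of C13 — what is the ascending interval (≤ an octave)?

The 2nd of Esus2 is F#; the 7th of C13 is Bb.
4 letter names make it a fourth; at 4 semitones (a half step narrower than perfect) the quality is diminished.

diminished fourth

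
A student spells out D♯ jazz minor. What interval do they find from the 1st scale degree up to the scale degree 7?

M7

Spelling D♯ jazz minor: D♯ E♯ F♯ G♯ A♯ B♯ C𝄪.
So we need the interval from D♯ up to C𝄪.
From D♯ to C𝄪 is 11 semitones, exactly the major seventh.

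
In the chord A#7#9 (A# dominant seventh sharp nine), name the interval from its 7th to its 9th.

A#7#9 (A# dominant seventh sharp nine) is spelled A#–C##–E#–G#–B##.
That puts G# below B##.
3 letter names make it a third; at 5 semitones (a half step wider than major) the quality is augmented.

augmented third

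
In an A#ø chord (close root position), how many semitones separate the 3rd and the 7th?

The chord tones of A#m7b5 are A#-C#-E-G#.
C# to G# is a perfect fifth: 7 semitones.

7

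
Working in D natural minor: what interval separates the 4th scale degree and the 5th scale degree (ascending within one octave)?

D natural minor: D E F G A Bb C.
So we need the interval from G up to A.
Counting 2 letters and 2 half steps from G gives a major second.

M2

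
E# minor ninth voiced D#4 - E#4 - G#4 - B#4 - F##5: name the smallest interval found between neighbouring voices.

Adjacent intervals: D#4→E#4 = major second; E#4→G#4 = minor third; G#4→B#4 = major third; B#4→F##5 = perfect fifth.
The smallest is D#4 to E#4, a major second (2 semitones).

major second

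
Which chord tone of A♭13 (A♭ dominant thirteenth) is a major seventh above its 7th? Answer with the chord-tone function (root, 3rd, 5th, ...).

A♭ dominant thirteenth: A♭ C E♭ G♭ B♭ F.
The 7th is G♭. A major seventh above G♭ is F.
F is the chord's 13th.

13th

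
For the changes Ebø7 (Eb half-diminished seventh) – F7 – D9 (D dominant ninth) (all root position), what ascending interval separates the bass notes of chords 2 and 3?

The roots are F and D.
F up to D spans 6 letter names and 9 semitones — a major sixth.

major sixth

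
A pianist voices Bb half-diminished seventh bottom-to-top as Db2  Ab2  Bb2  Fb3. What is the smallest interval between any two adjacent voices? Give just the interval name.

major 2nd

Adjacent intervals: Db2→Ab2 = perfect fifth; Ab2→Bb2 = major second; Bb2→Fb3 = diminished fifth.
The smallest is Ab2 to Bb2, a major second (2 semitones).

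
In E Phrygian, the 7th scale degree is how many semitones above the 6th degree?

2

The scale is E F G A B C D.
C up to D is a major second — 2 semitones.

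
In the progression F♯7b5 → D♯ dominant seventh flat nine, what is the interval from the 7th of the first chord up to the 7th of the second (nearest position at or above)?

major sixth

F♯7b5 has E as its 7th, and D♯ dominant seventh flat nine has C♯ as its 7th.
E up to C♯ spans 6 letter names and 9 semitones — a major sixth.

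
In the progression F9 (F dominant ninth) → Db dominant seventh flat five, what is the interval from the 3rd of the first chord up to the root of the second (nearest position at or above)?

The 3rd of F9 (F dominant ninth) is A; the root of Db dominant seventh flat five is Db.
A up to Db is 4 semitones, a half step narrower than a perfect fourth, so the interval is diminished.

diminished fourth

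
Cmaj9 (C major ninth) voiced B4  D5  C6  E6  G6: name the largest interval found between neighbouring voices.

Adjacent intervals: B4→D5 = minor third; D5→C6 = minor seventh; C6→E6 = major third; E6→G6 = minor third.
The largest is D5 to C6, a minor seventh (10 semitones).

minor seventh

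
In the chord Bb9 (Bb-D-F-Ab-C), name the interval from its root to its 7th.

minor 7th

Root = Bb; 7th = Ab.
Bb up to Ab is 10 semitones, a half step narrower than a major seventh, so the interval is minor.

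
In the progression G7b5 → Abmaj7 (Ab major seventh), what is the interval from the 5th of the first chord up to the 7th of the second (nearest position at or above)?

augmented 4th

The 5th of G7b5 is Db; the 7th of Abmaj7 (Ab major seventh) is G.
From Db to G: 6 semitones over a fourth = augmented.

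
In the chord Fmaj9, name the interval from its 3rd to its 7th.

Fmaj9 is spelled F-A-C-E-G.
The 3rd is A and the 7th is E.
From A to E is 7 semitones, exactly the perfect fifth.

perfect fifth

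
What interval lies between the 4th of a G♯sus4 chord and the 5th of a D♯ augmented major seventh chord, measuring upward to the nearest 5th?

The 4th of G♯sus4 is C♯; the 5th of D♯ augmented major seventh is A𝄪.
6 letter names make it a sixth; at 10 semitones (a half step wider than major) the quality is augmented.

augmented sixth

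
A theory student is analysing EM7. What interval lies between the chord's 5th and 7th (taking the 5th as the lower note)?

major 3rd

Spelling the chord: E-G#-B-D#.
So we need the interval from B up to D#.
Counting 3 letters and 4 half steps from B gives a major third.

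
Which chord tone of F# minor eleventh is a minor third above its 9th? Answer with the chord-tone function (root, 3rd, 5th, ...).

11th

F#m11 (F# minor eleventh): F#–A–C#–E–G#–B.
The 9th is G#. A minor third above G# is B.
B is the chord's 11th.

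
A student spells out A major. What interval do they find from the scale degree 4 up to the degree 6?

major 3rd

A major: A B C# D E F# G#.
So we need the interval from D up to F#.
From D to F# is 4 semitones, exactly the major third.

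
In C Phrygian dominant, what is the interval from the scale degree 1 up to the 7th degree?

Spelling C Phrygian dominant: C Db E F G Ab Bb.
That puts C below Bb.
From C to Bb: 10 semitones over a seventh = minor.

minor 7th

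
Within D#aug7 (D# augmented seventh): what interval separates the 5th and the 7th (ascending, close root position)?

diminished third

D#+7 (D# augmented seventh): D#, F##, A##, C#.
So we need the interval from A## up to C#.
From A## to C#: 2 semitones over a third = diminished.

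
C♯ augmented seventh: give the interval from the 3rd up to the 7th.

C♯ augmented seventh is spelled C♯ E♯ G𝄪 B.
The 3rd is E♯ and the 7th is B.
E♯ up to B is 6 semitones, a half step narrower than a perfect fifth, so the interval is diminished.

diminished 5th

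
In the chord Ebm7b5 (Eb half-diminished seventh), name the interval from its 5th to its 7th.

Ebø7: Eb Gb Bbb Db.
So we need the interval from Bbb up to Db.
Counting 3 letters and 4 half steps from Bbb gives a major third.

major third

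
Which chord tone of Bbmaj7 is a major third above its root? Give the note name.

D

BbΔ7 is spelled Bb-D-F-A.
The root is Bb. A major third above Bb is D.
D is the chord's 3rd.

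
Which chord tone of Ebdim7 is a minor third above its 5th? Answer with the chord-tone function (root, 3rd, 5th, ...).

7th

Eb diminished seventh: Eb, Gb, Bbb, Dbb.
The 5th is Bbb. A minor third above Bbb is Dbb.
Dbb is the chord's 7th.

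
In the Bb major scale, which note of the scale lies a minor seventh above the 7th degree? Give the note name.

G

The scale is Bb C D Eb F G A.
The 7th degree is A; a minor seventh above that is G — scale degree 6.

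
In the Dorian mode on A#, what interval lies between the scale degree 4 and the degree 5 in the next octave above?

major 9th

Spelling the Dorian mode on A#: A# B# C# D# E# F## G#.
Scale degree 4 = D#; degree 5 (up an octave) = E#.
From D# to E# is 14 semitones, exactly the major ninth.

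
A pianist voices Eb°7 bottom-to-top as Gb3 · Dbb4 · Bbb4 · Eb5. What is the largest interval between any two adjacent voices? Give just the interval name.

Adjacent intervals: Gb3→Dbb4 = diminished fifth; Dbb4→Bbb4 = major sixth; Bbb4→Eb5 = augmented fourth.
The largest is Dbb4 to Bbb4, a major sixth (9 semitones).

major sixth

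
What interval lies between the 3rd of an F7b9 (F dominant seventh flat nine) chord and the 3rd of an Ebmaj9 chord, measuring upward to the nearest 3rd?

The 3rd of F7b9 (F dominant seventh flat nine) is A; the 3rd of Ebmaj9 is G.
From A to G: 10 semitones over a seventh = minor.

minor seventh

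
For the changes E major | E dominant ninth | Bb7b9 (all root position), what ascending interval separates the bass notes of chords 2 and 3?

The roots are E and Bb.
5 letter names make it a fifth; at 6 semitones (a half step narrower than perfect) the quality is diminished.

d5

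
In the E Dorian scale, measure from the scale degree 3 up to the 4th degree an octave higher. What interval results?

E dorian: E F♯ G A B C♯ D.
That puts G below A.
From G to A is 14 semitones, exactly the major ninth.

major ninth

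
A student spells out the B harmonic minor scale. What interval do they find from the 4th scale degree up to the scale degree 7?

augmented fourth

Spelling the B harmonic minor scale: B C♯ D E F♯ G A♯.
4th scale degree = E; 7th scale degree = A♯.
4 letter names make it a fourth; at 6 semitones (a half step wider than perfect) the quality is augmented.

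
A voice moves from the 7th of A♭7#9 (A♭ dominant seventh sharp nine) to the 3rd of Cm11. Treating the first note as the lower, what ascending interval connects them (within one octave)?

major 6th

A♭7#9 (A♭ dominant seventh sharp nine) has G♭ as its 7th, and Cm11 has E♭ as its 3rd.
G♭ up to E♭ spans 6 letter names and 9 semitones — a major sixth.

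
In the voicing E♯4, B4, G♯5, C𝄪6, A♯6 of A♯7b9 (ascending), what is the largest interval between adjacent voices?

major sixth

Adjacent intervals: E♯4→B4 = diminished fifth; B4→G♯5 = major sixth; G♯5→C𝄪6 = augmented fourth; C𝄪6→A♯6 = minor sixth.
The largest is B4 to G♯5, a major sixth (9 semitones).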